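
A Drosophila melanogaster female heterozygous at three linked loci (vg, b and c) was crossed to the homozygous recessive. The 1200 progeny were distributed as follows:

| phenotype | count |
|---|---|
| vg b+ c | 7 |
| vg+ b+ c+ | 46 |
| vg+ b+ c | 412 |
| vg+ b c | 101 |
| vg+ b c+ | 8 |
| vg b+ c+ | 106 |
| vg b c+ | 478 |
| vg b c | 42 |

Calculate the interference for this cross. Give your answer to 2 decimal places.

The two most frequent reciprocal classes, vg+ b+ c and vg b c+, are the parental types, so the F1 was vg+ b+ c / vg b c+.
The two rarest classes, vg b+ c and vg+ b c+, are the double crossovers. Comparing them with the parentals, only the vg allele has switched, so vg is the middle locus and the order is b – vg – c.
b–vg: (207 + 15)/1200 = 0.1850; vg–c: (88 + 15)/1200 = 0.0858.
Expected DCO frequency = 0.1850 × 0.0858 ≈ 0.01587; observed = 15/1200 ≈ 0.01250.
Coefficient of coincidence = 0.01250/0.01587 ≈ 0.79; interference = 1 − 0.79 = 0.21.

0.21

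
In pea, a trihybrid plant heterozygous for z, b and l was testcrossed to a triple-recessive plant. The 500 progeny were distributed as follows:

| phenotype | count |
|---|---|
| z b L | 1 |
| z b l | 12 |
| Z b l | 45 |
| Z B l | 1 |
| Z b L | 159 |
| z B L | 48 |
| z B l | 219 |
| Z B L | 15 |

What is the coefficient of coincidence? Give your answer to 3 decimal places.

The two most frequent reciprocal classes, z B l and Z b L, are the parental types, so the F1 was z B l / Z b L.
The two rarest classes, Z B l and z b L, are the double crossovers. Comparing them with the parentals, only the z allele has switched, so z is the middle locus and the order is l – z – b.
l–z: (93 + 2)/500 = 0.1900; z–b: (27 + 2)/500 = 0.0580.
Expected DCO frequency = 0.1900 × 0.0580 ≈ 0.01102; observed = 2/500 ≈ 0.00400.
Coefficient of coincidence = 0.00400/0.01102 ≈ 0.363.

0.363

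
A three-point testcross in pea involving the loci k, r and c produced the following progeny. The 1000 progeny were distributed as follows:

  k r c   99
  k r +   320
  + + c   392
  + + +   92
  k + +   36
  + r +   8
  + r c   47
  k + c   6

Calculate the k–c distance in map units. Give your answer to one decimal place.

The two most frequent reciprocal classes, k r + and + + c, are the parental types, so the F1 was k r + / + + c.
The two rarest classes, + r + and k + c, are the double crossovers. Comparing them with the parentals, only the k allele has switched, so k is the middle locus and the order is c – k – r.
Crossovers in the c–k interval produce the single-crossover classes k r c and + + + (99 + 92 = 191) plus the double crossovers (14).
RF(c–k) = (191 + 14) / 1000 = 205/1000 = 0.2050 → 20.5 map units.

20.5 map units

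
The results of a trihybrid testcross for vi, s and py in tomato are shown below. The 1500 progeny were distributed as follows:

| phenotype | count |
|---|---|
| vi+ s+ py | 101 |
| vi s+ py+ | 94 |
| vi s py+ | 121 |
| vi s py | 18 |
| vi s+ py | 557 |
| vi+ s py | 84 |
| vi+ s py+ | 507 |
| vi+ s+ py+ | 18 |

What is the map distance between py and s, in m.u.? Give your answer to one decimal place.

14.3 m.u.

The two most frequent reciprocal classes, vi s+ py and vi+ s py+, are the parental types, so the F1 was vi s+ py / vi+ s py+.
The two rarest classes, vi s py and vi+ s+ py+, are the double crossovers. Comparing them with the parentals, only the s allele has switched, so s is the middle locus and the order is vi – s – py.
Crossovers in the s–py interval produce the single-crossover classes vi s+ py+ and vi+ s py (94 + 84 = 178) plus the double crossovers (36).
RF(s–py) = (178 + 36) / 1500 = 214/1500 = 0.1427 → 14.3 m.u.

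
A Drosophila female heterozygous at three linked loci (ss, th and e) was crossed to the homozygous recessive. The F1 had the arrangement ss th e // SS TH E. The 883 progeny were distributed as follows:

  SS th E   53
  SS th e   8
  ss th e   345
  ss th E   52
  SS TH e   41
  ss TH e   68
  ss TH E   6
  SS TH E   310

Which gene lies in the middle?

The two rarest classes, SS th e and ss TH E, are the double crossovers. Comparing them with the parentals, only the ss allele has switched, so ss is the middle locus and the order is th – ss – e.

ss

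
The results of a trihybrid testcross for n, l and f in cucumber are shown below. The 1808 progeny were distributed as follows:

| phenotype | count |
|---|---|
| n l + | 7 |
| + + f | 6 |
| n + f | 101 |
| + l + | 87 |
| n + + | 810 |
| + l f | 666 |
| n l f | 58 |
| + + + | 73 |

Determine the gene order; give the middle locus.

The two most frequent reciprocal classes, n + + and + l f, are the parental types, so the F1 was n + + / + l f.
The two rarest classes, n l + and + + f, are the double crossovers. Comparing them with the parentals, only the l allele has switched, so l is the middle locus and the order is n – l – f.

l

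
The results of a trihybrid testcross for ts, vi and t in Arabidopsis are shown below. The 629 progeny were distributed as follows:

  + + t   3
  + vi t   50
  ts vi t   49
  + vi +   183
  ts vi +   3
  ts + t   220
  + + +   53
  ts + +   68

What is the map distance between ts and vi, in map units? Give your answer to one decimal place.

17.2 map units

The two most frequent reciprocal classes, ts + t and + vi +, are the parental types, so the F1 was ts + t / + vi +.
The two rarest classes, + + t and ts vi +, are the double crossovers. Comparing them with the parentals, only the ts allele has switched, so ts is the middle locus and the order is vi – ts – t.
Crossovers in the vi–ts interval produce the single-crossover classes ts vi t and + + + (49 + 53 = 102) plus the double crossovers (6).
RF(vi–ts) = (102 + 6) / 629 = 108/629 = 0.1717 → 17.2 map units.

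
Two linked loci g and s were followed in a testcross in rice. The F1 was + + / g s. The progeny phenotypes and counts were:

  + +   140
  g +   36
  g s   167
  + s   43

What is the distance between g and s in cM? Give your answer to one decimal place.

20.5 cM

The recombinant classes are + s and g +: 43 + 36 = 79.
Recombination frequency = 79/386 = 0.2047 ≈ 20.5%, i.e. 20.5 cM.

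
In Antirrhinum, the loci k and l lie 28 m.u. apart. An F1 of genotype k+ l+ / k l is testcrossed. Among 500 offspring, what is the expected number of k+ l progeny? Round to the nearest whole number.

A map distance of 28 m.u. corresponds to a recombination frequency of 0.280.
The F1 is k+ l+ / k l, so k+ l is a recombinant gamete class with expected frequency r/2 = 0.280/2 = 0.1400.
Expected number = 0.1400 × 500 = 70.00 ≈ 70.

70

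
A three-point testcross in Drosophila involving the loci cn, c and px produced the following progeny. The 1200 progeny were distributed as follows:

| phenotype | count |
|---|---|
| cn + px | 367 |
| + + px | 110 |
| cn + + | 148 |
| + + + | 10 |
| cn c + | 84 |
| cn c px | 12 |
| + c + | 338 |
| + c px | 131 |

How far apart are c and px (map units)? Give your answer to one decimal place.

The two most frequent reciprocal classes, + c + and cn + px, are the parental types, so the F1 was + c + / cn + px.
The two rarest classes, + + + and cn c px, are the double crossovers. Comparing them with the parentals, only the c allele has switched, so c is the middle locus and the order is px – c – cn.
Crossovers in the px–c interval produce the single-crossover classes + c px and cn + + (131 + 148 = 279) plus the double crossovers (22).
RF(px–c) = (279 + 22) / 1200 = 301/1200 = 0.2508 → 25.1 map units.

25.1 map units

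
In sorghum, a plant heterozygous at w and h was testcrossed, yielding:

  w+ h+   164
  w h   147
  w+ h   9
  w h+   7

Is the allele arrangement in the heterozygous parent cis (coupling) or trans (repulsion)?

cis

The two most frequent classes are w+ h+ (164) and w h (147); these are the parental (non-recombinant) types.
So the F1 carried w+ h+ on one chromosome and w h on the other — the recessive alleles are on the same chromosome (cis / coupling).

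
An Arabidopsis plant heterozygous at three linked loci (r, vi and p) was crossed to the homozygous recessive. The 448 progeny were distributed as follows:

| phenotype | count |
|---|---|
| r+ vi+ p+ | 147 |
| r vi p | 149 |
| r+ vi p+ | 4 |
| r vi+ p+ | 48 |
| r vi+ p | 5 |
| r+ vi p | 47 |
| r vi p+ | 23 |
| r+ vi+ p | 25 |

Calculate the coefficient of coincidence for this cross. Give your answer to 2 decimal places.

0.68

The two most frequent reciprocal classes, r+ vi+ p+ and r vi p, are the parental types, so the F1 was r+ vi+ p+ / r vi p.
The two rarest classes, r+ vi p+ and r vi+ p, are the double crossovers. Comparing them with the parentals, only the vi allele has switched, so vi is the middle locus and the order is p – vi – r.
p–vi: (48 + 9)/448 = 0.1272; vi–r: (95 + 9)/448 = 0.2321.
Expected DCO frequency = 0.1272 × 0.2321 ≈ 0.02952; observed = 9/448 ≈ 0.02009.
Coefficient of coincidence = 0.02009/0.02952 ≈ 0.68.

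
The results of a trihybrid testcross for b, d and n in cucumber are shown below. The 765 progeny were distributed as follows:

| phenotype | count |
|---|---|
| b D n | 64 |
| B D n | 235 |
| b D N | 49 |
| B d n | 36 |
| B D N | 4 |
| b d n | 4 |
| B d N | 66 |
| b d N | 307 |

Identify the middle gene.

The two most frequent reciprocal classes, B D n and b d N, are the parental types, so the F1 was B D n / b d N.
The two rarest classes, B D N and b d n, are the double crossovers. Comparing them with the parentals, only the n allele has switched, so n is the middle locus and the order is b – n – d.

n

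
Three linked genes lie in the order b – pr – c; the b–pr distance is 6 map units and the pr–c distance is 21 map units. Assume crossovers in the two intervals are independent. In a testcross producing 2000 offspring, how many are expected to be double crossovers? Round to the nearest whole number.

25

Map distances give recombination frequencies of 0.060 and 0.210 for the two intervals.
With no interference, expected double-crossover frequency = 0.060 × 0.210 = 0.01260.
Expected number = 0.01260 × 2000 = 25.20 ≈ 25.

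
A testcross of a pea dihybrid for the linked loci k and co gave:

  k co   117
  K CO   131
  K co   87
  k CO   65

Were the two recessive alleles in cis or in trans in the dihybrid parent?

cis

The two most frequent classes are K CO (131) and k co (117); these are the parental (non-recombinant) types.
So the F1 carried K CO on one chromosome and k co on the other — the recessive alleles are on the same chromosome (cis / coupling).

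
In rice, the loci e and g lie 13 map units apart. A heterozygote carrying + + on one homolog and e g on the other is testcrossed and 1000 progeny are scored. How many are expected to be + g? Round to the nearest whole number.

A map distance of 13 map units corresponds to a recombination frequency of 0.130.
The F1 is + + / e g, so + g is a recombinant gamete class with expected frequency r/2 = 0.130/2 = 0.0650.
Expected number = 0.0650 × 1000 = 65.00 ≈ 65.

65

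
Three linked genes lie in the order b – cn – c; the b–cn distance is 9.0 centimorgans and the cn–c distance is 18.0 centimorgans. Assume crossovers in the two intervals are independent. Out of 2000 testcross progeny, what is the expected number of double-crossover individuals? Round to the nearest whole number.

Map distances give recombination frequencies of 0.090 and 0.180 for the two intervals.
With no interference, expected double-crossover frequency = 0.090 × 0.180 = 0.01620.
Expected number = 0.01620 × 2000 = 32.40 ≈ 32.

32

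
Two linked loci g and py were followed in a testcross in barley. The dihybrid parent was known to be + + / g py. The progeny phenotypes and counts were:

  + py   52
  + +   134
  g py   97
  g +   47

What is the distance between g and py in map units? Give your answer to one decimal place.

The recombinant classes are + py and g +: 52 + 47 = 99.
Recombination frequency = 99/330 = 0.3000 ≈ 30.0%, i.e. 30.0 map units.

30.0 map units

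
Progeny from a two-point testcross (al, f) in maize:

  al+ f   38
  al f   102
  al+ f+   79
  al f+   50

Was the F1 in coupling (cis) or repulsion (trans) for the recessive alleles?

cis

The two most frequent classes are al+ f+ (79) and al f (102); these are the parental (non-recombinant) types.
So the F1 carried al+ f+ on one chromosome and al f on the other — the recessive alleles are on the same chromosome (cis / coupling).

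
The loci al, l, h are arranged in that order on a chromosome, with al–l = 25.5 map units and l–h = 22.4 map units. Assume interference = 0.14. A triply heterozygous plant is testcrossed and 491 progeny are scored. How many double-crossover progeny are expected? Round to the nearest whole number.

24

Map distances give recombination frequencies of 0.255 and 0.224 for the two intervals.
With interference 0.14 (so coincidence = 0.86), expected double-crossover frequency = 0.255 × 0.224 × 0.86 = 0.04912.
Expected number = 0.04912 × 491 = 24.12 ≈ 24.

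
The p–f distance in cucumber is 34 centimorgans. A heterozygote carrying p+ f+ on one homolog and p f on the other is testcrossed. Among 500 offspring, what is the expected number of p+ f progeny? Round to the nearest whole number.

A map distance of 34 centimorgans corresponds to a recombination frequency of 0.340.
The F1 is p+ f+ / p f, so p+ f is a recombinant gamete class with expected frequency r/2 = 0.340/2 = 0.1700.
Expected number = 0.1700 × 500 = 85.00 ≈ 85.

85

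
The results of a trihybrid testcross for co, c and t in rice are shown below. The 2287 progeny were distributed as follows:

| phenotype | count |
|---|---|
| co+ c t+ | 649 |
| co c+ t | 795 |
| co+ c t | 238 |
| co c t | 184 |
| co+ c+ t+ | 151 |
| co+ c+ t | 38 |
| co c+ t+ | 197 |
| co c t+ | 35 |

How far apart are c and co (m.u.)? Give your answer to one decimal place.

The two most frequent reciprocal classes, co+ c t+ and co c+ t, are the parental types, so the F1 was co+ c t+ / co c+ t.
The two rarest classes, co c t+ and co+ c+ t, are the double crossovers. Comparing them with the parentals, only the co allele has switched, so co is the middle locus and the order is t – co – c.
Crossovers in the co–c interval produce the single-crossover classes co+ c+ t+ and co c t (151 + 184 = 335) plus the double crossovers (73).
RF(co–c) = (335 + 73) / 2287 = 408/2287 = 0.1784 → 17.8 m.u.

17.8 m.u.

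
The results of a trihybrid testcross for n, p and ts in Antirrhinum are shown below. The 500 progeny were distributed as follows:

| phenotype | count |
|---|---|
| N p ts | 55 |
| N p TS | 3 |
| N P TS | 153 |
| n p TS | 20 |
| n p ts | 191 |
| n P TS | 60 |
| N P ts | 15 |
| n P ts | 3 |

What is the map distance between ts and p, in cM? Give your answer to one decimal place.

The two most frequent reciprocal classes, n p ts and N P TS, are the parental types, so the F1 was n p ts / N P TS.
The two rarest classes, n P ts and N p TS, are the double crossovers. Comparing them with the parentals, only the p allele has switched, so p is the middle locus and the order is n – p – ts.
Crossovers in the p–ts interval produce the single-crossover classes n p TS and N P ts (20 + 15 = 35) plus the double crossovers (6).
RF(p–ts) = (35 + 6) / 500 = 41/500 = 0.0820 → 8.2 cM.

8.2 cM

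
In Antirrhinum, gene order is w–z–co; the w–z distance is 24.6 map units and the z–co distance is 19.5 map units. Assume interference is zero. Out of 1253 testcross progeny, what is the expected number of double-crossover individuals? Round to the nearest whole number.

60

Map distances give recombination frequencies of 0.246 and 0.195 for the two intervals.
With no interference, expected double-crossover frequency = 0.246 × 0.195 = 0.04797.
Expected number = 0.04797 × 1253 = 60.11 ≈ 60.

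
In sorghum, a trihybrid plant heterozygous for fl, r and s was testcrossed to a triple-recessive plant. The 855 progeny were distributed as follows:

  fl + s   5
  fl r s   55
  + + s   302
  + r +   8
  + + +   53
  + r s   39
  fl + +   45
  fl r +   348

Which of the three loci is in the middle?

The two most frequent reciprocal classes, fl r + and + + s, are the parental types, so the F1 was fl r + / + + s.
The two rarest classes, + r + and fl + s, are the double crossovers. Comparing them with the parentals, only the fl allele has switched, so fl is the middle locus and the order is r – fl – s.

fl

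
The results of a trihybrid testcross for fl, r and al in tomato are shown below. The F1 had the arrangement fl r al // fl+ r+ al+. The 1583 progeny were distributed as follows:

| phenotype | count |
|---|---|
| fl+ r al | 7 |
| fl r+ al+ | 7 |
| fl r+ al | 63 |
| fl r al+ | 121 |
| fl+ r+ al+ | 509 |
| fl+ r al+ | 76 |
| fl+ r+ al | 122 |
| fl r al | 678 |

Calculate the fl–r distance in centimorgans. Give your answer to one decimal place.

9.7 centimorgans

The two rarest classes, fl+ r al and fl r+ al+, are the double crossovers. Comparing them with the parentals, only the fl allele has switched, so fl is the middle locus and the order is r – fl – al.
Crossovers in the r–fl interval produce the single-crossover classes fl r+ al and fl+ r al+ (63 + 76 = 139) plus the double crossovers (14).
RF(r–fl) = (139 + 14) / 1583 = 153/1583 = 0.0967 → 9.7 centimorgans.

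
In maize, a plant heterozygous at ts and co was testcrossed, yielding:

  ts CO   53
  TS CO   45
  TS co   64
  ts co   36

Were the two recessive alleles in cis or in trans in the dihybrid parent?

trans

The two most frequent classes are TS co (64) and ts CO (53); these are the parental (non-recombinant) types.
So the F1 carried TS co on one chromosome and ts CO on the other — the recessive alleles are on opposite chromosomes (trans / repulsion).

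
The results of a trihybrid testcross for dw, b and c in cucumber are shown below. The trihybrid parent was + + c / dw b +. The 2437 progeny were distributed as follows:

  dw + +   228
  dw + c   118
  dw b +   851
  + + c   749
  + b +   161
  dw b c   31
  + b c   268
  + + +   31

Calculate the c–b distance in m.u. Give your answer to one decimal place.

22.9 m.u.

The two rarest classes, + + + and dw b c, are the double crossovers. Comparing them with the parentals, only the c allele has switched, so c is the middle locus and the order is dw – c – b.
Crossovers in the c–b interval produce the single-crossover classes + b c and dw + + (268 + 228 = 496) plus the double crossovers (62).
RF(c–b) = (496 + 62) / 2437 = 558/2437 = 0.2290 → 22.9 m.u.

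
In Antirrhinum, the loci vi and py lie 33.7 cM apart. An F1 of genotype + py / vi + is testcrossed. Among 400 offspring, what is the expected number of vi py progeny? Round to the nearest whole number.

A map distance of 33.7 cM corresponds to a recombination frequency of 0.337.
The F1 is + py / vi +, so vi py is a recombinant gamete class with expected frequency r/2 = 0.337/2 = 0.1685.
Expected number = 0.1685 × 400 = 67.40 ≈ 67.

67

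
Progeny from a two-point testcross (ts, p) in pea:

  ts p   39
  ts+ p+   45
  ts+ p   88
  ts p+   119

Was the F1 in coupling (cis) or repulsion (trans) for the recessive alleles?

trans

The two most frequent classes are ts+ p (88) and ts p+ (119); these are the parental (non-recombinant) types.
So the F1 carried ts+ p on one chromosome and ts p+ on the other — the recessive alleles are on opposite chromosomes (trans / repulsion).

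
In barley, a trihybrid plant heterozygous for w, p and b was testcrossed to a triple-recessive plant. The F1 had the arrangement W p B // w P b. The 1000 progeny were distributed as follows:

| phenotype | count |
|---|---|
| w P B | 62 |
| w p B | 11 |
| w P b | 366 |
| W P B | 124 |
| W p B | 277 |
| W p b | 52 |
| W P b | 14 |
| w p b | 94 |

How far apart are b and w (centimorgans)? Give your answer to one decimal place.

The two rarest classes, w p B and W P b, are the double crossovers. Comparing them with the parentals, only the w allele has switched, so w is the middle locus and the order is p – w – b.
Crossovers in the w–b interval produce the single-crossover classes W p b and w P B (52 + 62 = 114) plus the double crossovers (25).
RF(w–b) = (114 + 25) / 1000 = 139/1000 = 0.1390 → 13.9 centimorgans.

13.9 centimorgans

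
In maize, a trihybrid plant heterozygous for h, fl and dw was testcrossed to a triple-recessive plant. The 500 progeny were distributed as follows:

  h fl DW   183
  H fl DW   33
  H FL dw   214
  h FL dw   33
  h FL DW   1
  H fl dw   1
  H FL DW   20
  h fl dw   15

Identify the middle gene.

fl

The two most frequent reciprocal classes, H FL dw and h fl DW, are the parental types, so the F1 was H FL dw / h fl DW.
The two rarest classes, H fl dw and h FL DW, are the double crossovers. Comparing them with the parentals, only the fl allele has switched, so fl is the middle locus and the order is h – fl – dw.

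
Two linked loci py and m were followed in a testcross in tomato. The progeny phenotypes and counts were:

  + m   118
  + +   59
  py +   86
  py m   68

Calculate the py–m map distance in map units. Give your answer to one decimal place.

The two most frequent classes, + m (118) and py + (86), are the parental types, so the F1 was + m / py +.
The recombinant classes are + + and py m: 59 + 68 = 127.
Recombination frequency = 127/331 = 0.3837 ≈ 38.4%, i.e. 38.4 map units.

38.4 map units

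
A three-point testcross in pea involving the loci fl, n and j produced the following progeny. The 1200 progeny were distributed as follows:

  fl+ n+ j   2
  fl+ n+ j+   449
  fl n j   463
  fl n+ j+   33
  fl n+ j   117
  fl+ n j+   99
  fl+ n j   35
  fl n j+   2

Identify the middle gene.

The two most frequent reciprocal classes, fl+ n+ j+ and fl n j, are the parental types, so the F1 was fl+ n+ j+ / fl n j.
The two rarest classes, fl+ n+ j and fl n j+, are the double crossovers. Comparing them with the parentals, only the j allele has switched, so j is the middle locus and the order is fl – j – n.

j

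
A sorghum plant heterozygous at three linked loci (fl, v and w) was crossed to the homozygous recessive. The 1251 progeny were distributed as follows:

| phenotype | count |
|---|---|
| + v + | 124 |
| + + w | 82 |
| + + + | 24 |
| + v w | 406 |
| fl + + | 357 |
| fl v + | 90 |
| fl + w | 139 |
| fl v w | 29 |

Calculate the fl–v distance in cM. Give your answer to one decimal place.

The two most frequent reciprocal classes, fl + + and + v w, are the parental types, so the F1 was fl + + / + v w.
The two rarest classes, + + + and fl v w, are the double crossovers. Comparing them with the parentals, only the fl allele has switched, so fl is the middle locus and the order is v – fl – w.
Crossovers in the v–fl interval produce the single-crossover classes fl v + and + + w (90 + 82 = 172) plus the double crossovers (53).
RF(v–fl) = (172 + 53) / 1251 = 225/1251 = 0.1799 → 18.0 cM.

18.0 cM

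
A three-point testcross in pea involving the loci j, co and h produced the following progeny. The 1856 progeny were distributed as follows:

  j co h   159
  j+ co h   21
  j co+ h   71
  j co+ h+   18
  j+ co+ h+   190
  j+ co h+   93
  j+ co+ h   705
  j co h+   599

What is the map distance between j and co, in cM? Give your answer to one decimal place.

The two most frequent reciprocal classes, j co h+ and j+ co+ h, are the parental types, so the F1 was j co h+ / j+ co+ h.
The two rarest classes, j co+ h+ and j+ co h, are the double crossovers. Comparing them with the parentals, only the co allele has switched, so co is the middle locus and the order is j – co – h.
Crossovers in the j–co interval produce the single-crossover classes j+ co h+ and j co+ h (93 + 71 = 164) plus the double crossovers (39).
RF(j–co) = (164 + 39) / 1856 = 203/1856 = 0.1094 → 10.9 cM.

10.9 cM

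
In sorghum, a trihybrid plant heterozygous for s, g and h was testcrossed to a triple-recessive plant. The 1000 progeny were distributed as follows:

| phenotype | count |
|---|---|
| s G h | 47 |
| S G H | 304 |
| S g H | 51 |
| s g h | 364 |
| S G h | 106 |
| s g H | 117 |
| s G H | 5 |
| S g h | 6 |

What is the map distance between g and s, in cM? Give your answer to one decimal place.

The two most frequent reciprocal classes, s g h and S G H, are the parental types, so the F1 was s g h / S G H.
The two rarest classes, S g h and s G H, are the double crossovers. Comparing them with the parentals, only the s allele has switched, so s is the middle locus and the order is h – s – g.
Crossovers in the s–g interval produce the single-crossover classes s G h and S g H (47 + 51 = 98) plus the double crossovers (11).
RF(s–g) = (98 + 11) / 1000 = 109/1000 = 0.1090 → 10.9 cM.

10.9 cM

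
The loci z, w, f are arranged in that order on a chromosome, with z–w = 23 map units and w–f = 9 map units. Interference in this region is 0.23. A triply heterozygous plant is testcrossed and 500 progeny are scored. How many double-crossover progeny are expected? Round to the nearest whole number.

8

Map distances give recombination frequencies of 0.230 and 0.090 for the two intervals.
With interference 0.23 (so coincidence = 0.77), expected double-crossover frequency = 0.230 × 0.090 × 0.77 = 0.01594.
Expected number = 0.01594 × 500 = 7.97 ≈ 8.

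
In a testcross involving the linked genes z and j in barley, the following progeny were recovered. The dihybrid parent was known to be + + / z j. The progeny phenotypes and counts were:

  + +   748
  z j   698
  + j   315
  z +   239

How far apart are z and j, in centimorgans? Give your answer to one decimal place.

The recombinant classes are + j and z +: 315 + 239 = 554.
Recombination frequency = 554/2000 = 0.2770 ≈ 27.7%, i.e. 27.7 centimorgans.

27.7 centimorgans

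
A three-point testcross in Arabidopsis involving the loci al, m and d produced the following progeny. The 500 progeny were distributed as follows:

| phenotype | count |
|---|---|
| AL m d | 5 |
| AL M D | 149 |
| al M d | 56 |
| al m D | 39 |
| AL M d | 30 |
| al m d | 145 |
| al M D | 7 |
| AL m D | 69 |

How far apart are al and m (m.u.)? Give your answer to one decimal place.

The two most frequent reciprocal classes, AL M D and al m d, are the parental types, so the F1 was AL M D / al m d.
The two rarest classes, al M D and AL m d, are the double crossovers. Comparing them with the parentals, only the al allele has switched, so al is the middle locus and the order is d – al – m.
Crossovers in the al–m interval produce the single-crossover classes AL m D and al M d (69 + 56 = 125) plus the double crossovers (12).
RF(al–m) = (125 + 12) / 500 = 137/500 = 0.2740 → 27.4 m.u.

27.4 m.u.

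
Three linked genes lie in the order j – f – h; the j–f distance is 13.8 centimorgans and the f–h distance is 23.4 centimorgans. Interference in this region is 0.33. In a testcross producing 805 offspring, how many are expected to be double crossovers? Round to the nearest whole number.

17

Map distances give recombination frequencies of 0.138 and 0.234 for the two intervals.
With interference 0.33 (so coincidence = 0.67), expected double-crossover frequency = 0.138 × 0.234 × 0.67 = 0.02164.
Expected number = 0.02164 × 805 = 17.42 ≈ 17.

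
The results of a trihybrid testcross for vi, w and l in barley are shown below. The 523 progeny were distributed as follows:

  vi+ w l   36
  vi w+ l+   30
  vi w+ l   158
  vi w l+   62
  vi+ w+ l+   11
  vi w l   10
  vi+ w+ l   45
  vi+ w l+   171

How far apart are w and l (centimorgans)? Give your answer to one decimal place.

16.6 centimorgans

The two most frequent reciprocal classes, vi+ w l+ and vi w+ l, are the parental types, so the F1 was vi+ w l+ / vi w+ l.
The two rarest classes, vi+ w+ l+ and vi w l, are the double crossovers. Comparing them with the parentals, only the w allele has switched, so w is the middle locus and the order is l – w – vi.
Crossovers in the l–w interval produce the single-crossover classes vi+ w l and vi w+ l+ (36 + 30 = 66) plus the double crossovers (21).
RF(l–w) = (66 + 21) / 523 = 87/523 = 0.1663 → 16.6 centimorgans.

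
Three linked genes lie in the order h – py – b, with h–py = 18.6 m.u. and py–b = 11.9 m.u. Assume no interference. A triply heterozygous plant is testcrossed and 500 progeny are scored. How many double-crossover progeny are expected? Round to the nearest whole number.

Map distances give recombination frequencies of 0.186 and 0.119 for the two intervals.
With no interference, expected double-crossover frequency = 0.186 × 0.119 = 0.02213.
Expected number = 0.02213 × 500 = 11.07 ≈ 11.

11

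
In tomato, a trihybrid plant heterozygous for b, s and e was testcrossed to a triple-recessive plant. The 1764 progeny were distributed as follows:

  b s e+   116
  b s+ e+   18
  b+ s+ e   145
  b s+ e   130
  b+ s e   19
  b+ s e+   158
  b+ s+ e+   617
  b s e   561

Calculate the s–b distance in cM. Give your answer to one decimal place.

The two most frequent reciprocal classes, b+ s+ e+ and b s e, are the parental types, so the F1 was b+ s+ e+ / b s e.
The two rarest classes, b s+ e+ and b+ s e, are the double crossovers. Comparing them with the parentals, only the b allele has switched, so b is the middle locus and the order is e – b – s.
Crossovers in the b–s interval produce the single-crossover classes b+ s e+ and b s+ e (158 + 130 = 288) plus the double crossovers (37).
RF(b–s) = (288 + 37) / 1764 = 325/1764 = 0.1842 → 18.4 cM.

18.4 cM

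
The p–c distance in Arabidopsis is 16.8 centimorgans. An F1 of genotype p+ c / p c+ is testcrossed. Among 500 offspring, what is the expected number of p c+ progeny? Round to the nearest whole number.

A map distance of 16.8 centimorgans corresponds to a recombination frequency of 0.168.
The F1 is p+ c / p c+, so p c+ is a parental gamete class with expected frequency (1 − r)/2 = 0.832/2 = 0.4160.
Expected number = 0.4160 × 500 = 208.00 ≈ 208.

208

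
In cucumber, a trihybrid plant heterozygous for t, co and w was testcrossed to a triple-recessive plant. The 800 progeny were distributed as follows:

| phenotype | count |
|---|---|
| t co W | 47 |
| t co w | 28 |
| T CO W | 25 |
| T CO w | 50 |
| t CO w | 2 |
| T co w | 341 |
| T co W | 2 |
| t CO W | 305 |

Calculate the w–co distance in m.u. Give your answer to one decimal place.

12.6 m.u.

The two most frequent reciprocal classes, t CO W and T co w, are the parental types, so the F1 was t CO W / T co w.
The two rarest classes, t CO w and T co W, are the double crossovers. Comparing them with the parentals, only the w allele has switched, so w is the middle locus and the order is t – w – co.
Crossovers in the w–co interval produce the single-crossover classes t co W and T CO w (47 + 50 = 97) plus the double crossovers (4).
RF(w–co) = (97 + 4) / 800 = 101/800 = 0.1263 → 12.6 m.u.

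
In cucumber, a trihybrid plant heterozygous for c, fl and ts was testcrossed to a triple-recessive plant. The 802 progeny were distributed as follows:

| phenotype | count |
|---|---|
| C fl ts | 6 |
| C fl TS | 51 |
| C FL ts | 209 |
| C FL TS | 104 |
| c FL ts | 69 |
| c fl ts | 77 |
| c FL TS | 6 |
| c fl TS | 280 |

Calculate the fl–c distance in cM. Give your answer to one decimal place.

The two most frequent reciprocal classes, c fl TS and C FL ts, are the parental types, so the F1 was c fl TS / C FL ts.
The two rarest classes, c FL TS and C fl ts, are the double crossovers. Comparing them with the parentals, only the fl allele has switched, so fl is the middle locus and the order is ts – fl – c.
Crossovers in the fl–c interval produce the single-crossover classes C fl TS and c FL ts (51 + 69 = 120) plus the double crossovers (12).
RF(fl–c) = (120 + 12) / 802 = 132/802 = 0.1646 → 16.5 cM.

16.5 cM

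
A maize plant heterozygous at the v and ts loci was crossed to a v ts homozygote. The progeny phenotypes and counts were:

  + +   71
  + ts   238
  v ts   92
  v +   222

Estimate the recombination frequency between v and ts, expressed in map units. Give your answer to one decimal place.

The two most frequent classes, + ts (238) and v + (222), are the parental types, so the F1 was + ts / v +.
The recombinant classes are + + and v ts: 71 + 92 = 163.
Recombination frequency = 163/623 = 0.2616 ≈ 26.2%, i.e. 26.2 map units.

26.2 map units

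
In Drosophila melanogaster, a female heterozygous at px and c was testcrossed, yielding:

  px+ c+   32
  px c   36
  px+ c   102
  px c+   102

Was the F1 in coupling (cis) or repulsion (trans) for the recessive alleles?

trans

The two most frequent classes are px+ c (102) and px c+ (102); these are the parental (non-recombinant) types.
So the F1 carried px+ c on one chromosome and px c+ on the other — the recessive alleles are on opposite chromosomes (trans / repulsion).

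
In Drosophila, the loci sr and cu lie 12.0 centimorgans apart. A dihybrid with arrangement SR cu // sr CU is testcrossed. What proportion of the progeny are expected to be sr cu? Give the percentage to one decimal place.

A map distance of 12.0 centimorgans corresponds to a recombination frequency of 0.120.
The F1 is SR cu / sr CU, so sr cu is a recombinant gamete class with expected frequency r/2 = 0.120/2 = 0.0600.
That is 0.0600 = 6.0% of the progeny.

6.0%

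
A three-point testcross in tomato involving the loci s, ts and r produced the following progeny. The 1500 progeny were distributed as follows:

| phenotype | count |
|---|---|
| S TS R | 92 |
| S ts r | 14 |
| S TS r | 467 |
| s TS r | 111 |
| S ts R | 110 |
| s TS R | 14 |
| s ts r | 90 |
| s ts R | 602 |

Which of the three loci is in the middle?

The two most frequent reciprocal classes, s ts R and S TS r, are the parental types, so the F1 was s ts R / S TS r.
The two rarest classes, s TS R and S ts r, are the double crossovers. Comparing them with the parentals, only the ts allele has switched, so ts is the middle locus and the order is s – ts – r.

ts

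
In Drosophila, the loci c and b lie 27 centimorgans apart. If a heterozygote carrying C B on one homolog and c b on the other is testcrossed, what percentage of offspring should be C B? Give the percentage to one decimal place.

36.5%

A map distance of 27 centimorgans corresponds to a recombination frequency of 0.270.
The F1 is C B / c b, so C B is a parental gamete class with expected frequency (1 − r)/2 = 0.730/2 = 0.3650.
That is 0.3650 = 36.5% of the progeny.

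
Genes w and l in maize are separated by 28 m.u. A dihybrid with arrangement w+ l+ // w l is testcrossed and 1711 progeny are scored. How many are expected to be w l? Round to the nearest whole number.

616

A map distance of 28 m.u. corresponds to a recombination frequency of 0.280.
The F1 is w+ l+ / w l, so w l is a parental gamete class with expected frequency (1 − r)/2 = 0.720/2 = 0.3600.
Expected number = 0.3600 × 1711 = 615.96 ≈ 616.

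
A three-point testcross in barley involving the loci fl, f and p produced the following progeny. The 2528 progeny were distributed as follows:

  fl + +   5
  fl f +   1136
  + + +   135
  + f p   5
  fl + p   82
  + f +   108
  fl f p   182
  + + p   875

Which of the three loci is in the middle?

f

The two most frequent reciprocal classes, fl f + and + + p, are the parental types, so the F1 was fl f + / + + p.
The two rarest classes, fl + + and + f p, are the double crossovers. Comparing them with the parentals, only the f allele has switched, so f is the middle locus and the order is fl – f – p.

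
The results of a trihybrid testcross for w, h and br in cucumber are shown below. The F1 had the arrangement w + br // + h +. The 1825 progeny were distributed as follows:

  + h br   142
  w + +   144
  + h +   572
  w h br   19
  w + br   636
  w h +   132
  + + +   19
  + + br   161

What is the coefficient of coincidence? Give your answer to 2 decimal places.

0.65

The two rarest classes, w h br and + + +, are the double crossovers. Comparing them with the parentals, only the h allele has switched, so h is the middle locus and the order is w – h – br.
w–h: (293 + 38)/1825 = 0.1814; h–br: (286 + 38)/1825 = 0.1775.
Expected DCO frequency = 0.1814 × 0.1775 ≈ 0.03220; observed = 38/1825 ≈ 0.02082.
Coefficient of coincidence = 0.02082/0.03220 ≈ 0.65.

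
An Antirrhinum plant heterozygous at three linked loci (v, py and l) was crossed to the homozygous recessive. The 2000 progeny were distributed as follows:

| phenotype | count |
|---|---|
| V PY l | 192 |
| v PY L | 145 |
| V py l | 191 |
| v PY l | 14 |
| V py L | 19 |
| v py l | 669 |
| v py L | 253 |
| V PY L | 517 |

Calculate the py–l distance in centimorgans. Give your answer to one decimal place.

The two most frequent reciprocal classes, V PY L and v py l, are the parental types, so the F1 was V PY L / v py l.
The two rarest classes, V py L and v PY l, are the double crossovers. Comparing them with the parentals, only the py allele has switched, so py is the middle locus and the order is l – py – v.
Crossovers in the l–py interval produce the single-crossover classes V PY l and v py L (192 + 253 = 445) plus the double crossovers (33).
RF(l–py) = (445 + 33) / 2000 = 478/2000 = 0.2390 → 23.9 centimorgans.

23.9 centimorgans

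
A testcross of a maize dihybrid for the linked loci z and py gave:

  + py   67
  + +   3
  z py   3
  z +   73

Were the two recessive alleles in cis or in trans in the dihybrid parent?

trans

The two most frequent classes are + py (67) and z + (73); these are the parental (non-recombinant) types.
So the F1 carried + py on one chromosome and z + on the other — the recessive alleles are on opposite chromosomes (trans / repulsion).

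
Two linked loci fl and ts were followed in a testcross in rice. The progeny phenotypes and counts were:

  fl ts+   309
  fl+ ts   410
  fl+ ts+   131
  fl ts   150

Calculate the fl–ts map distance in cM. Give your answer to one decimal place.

28.1 cM

The two most frequent classes, fl+ ts (410) and fl ts+ (309), are the parental types, so the F1 was fl+ ts / fl ts+.
The recombinant classes are fl+ ts+ and fl ts: 131 + 150 = 281.
Recombination frequency = 281/1000 = 0.2810 ≈ 28.1%, i.e. 28.1 cM.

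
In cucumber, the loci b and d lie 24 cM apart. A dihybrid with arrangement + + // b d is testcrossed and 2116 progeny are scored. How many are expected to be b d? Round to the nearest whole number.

A map distance of 24 cM corresponds to a recombination frequency of 0.240.
The F1 is + + / b d, so b d is a parental gamete class with expected frequency (1 − r)/2 = 0.760/2 = 0.3800.
Expected number = 0.3800 × 2116 = 804.08 ≈ 804.

804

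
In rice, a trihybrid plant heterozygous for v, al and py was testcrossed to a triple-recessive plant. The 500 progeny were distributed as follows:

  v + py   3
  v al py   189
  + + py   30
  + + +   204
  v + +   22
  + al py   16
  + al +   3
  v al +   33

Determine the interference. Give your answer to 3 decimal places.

0.012

The two most frequent reciprocal classes, v al py and + + +, are the parental types, so the F1 was v al py / + + +.
The two rarest classes, v + py and + al +, are the double crossovers. Comparing them with the parentals, only the al allele has switched, so al is the middle locus and the order is v – al – py.
v–al: (38 + 6)/500 = 0.0880; al–py: (63 + 6)/500 = 0.1380.
Expected DCO frequency = 0.0880 × 0.1380 ≈ 0.01214; observed = 6/500 ≈ 0.01200.
Coefficient of coincidence = 0.01200/0.01214 ≈ 0.988; interference = 1 − 0.988 = 0.012.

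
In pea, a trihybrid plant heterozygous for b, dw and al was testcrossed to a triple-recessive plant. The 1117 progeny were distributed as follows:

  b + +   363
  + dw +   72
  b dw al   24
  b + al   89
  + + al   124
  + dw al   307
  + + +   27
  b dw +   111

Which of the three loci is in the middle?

The two most frequent reciprocal classes, + dw al and b + +, are the parental types, so the F1 was + dw al / b + +.
The two rarest classes, b dw al and + + +, are the double crossovers. Comparing them with the parentals, only the b allele has switched, so b is the middle locus and the order is dw – b – al.

b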